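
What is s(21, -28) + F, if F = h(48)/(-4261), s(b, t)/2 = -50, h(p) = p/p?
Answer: -426101/4261 ≈ -100.00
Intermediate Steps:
h(p) = 1
s(b, t) = -100 (s(b, t) = 2*(-50) = -100)
F = -1/4261 (F = 1/(-4261) = 1*(-1/4261) = -1/4261 ≈ -0.00023469)
s(21, -28) + F = -100 - 1/4261 = -426101/4261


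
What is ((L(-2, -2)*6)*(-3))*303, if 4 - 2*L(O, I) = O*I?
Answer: 0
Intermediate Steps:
L(O, I) = 2 - I*O/2 (L(O, I) = 2 - O*I/2 = 2 - I*O/2)
((L(-2, -2)*6)*(-3))*303 = (((2 - 1/2*(-2)*(-2))*6)*(-3))*303 = (((2 - 2)*6)*(-3))*303 = ((0*6)*(-3))*303 = (0*(-3))*303 = 0*303 = 0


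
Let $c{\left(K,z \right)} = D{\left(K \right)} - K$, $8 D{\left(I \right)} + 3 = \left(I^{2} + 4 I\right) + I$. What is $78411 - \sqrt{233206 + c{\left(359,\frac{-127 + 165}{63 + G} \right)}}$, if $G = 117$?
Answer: $78411 - \frac{\sqrt{3986898}}{4} \approx 77912.0$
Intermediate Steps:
$D{\left(I \right)} = - \frac{3}{8} + \frac{I^{2}}{8} + \frac{5 I}{8}$ ($D{\left(I \right)} = - \frac{3}{8} + \frac{\left(I^{2} + 4 I\right) + I}{8} = - \frac{3}{8} + \frac{I^{2} + 5 I}{8} = - \frac{3}{8} + \left(\frac{I^{2}}{8} + \frac{5 I}{8}\right) = - \frac{3}{8} + \frac{I^{2}}{8} + \frac{5 I}{8}$)
$c{\left(K,z \right)} = - \frac{3}{8} - \frac{3 K}{8} + \frac{K^{2}}{8}$ ($c{\left(K,z \right)} = \left(- \frac{3}{8} + \frac{K^{2}}{8} + \frac{5 K}{8}\right) - K = - \frac{3}{8} - \frac{3 K}{8} + \frac{K^{2}}{8}$)
$78411 - \sqrt{233206 + c{\left(359,\frac{-127 + 165}{63 + G} \right)}} = 78411 - \sqrt{233206 - \left(135 - \frac{128881}{8}\right)} = 78411 - \sqrt{233206 - - \frac{127801}{8}} = 78411 - \sqrt{233206 + \frac{127801}{8}} = 78411 - \sqrt{\frac{1993449}{8}} = 78411 - \frac{\sqrt{3986898}}{4}$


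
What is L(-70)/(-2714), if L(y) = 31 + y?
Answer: 39/2714 ≈ 0.014370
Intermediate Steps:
L(-70)/(-2714) = (31 - 70)/(-2714) = -39*(-1/2714) = 39/2714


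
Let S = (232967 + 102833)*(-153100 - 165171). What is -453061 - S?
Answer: 106874948739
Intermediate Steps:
S = -106875401800 (S = 335800*(-318271) = -106875401800)
-453061 - S = -453061 - 1*(-106875401800) = -453061 + 106875401800 = 106874948739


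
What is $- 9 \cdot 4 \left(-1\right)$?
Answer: $36$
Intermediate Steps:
$- 9 \cdot 4 \left(-1\right) = - 36 \left(-1\right) = \left(-1\right) \left(-36\right) = 36$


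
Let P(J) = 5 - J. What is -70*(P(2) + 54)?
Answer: -3990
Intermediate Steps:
-70*(P(2) + 54) = -70*((5 - 1*2) + 54) = -70*((5 - 2) + 54) = -70*(3 + 54) = -70*57 = -3990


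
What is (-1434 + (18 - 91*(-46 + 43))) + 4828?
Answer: 3685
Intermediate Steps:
(-1434 + (18 - 91*(-46 + 43))) + 4828 = (-1434 + (18 - 91*(-3))) + 4828 = (-1434 + (18 + 273)) + 4828 = (-1434 + 291) + 4828 = -1143 + 4828 = 3685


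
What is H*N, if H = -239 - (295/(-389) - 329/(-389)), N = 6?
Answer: -558030/389 ≈ -1434.5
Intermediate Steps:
H = -93005/389 (H = -239 - (295*(-1/389) - 329*(-1/389)) = -239 - (-295/389 + 329/389) = -239 - 1*34/389 = -239 - 34/389 = -93005/389 ≈ -239.09)
H*N = -93005/389*6 = -558030/389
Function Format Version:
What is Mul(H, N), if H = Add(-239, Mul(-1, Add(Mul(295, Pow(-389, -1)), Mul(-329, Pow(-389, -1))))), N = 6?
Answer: Rational(-558030, 389) ≈ -1434.5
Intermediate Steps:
H = Rational(-93005, 389) (H = Add(-239, Mul(-1, Add(Mul(295, Rational(-1, 389)), Mul(-329, Rational(-1, 389))))) = Add(-239, Mul(-1, Add(Rational(-295, 389), Rational(329, 389)))) = Add(-239, Mul(-1, Rational(34, 389))) = Add(-239, Rational(-34, 389)) = Rational(-93005, 389) ≈ -239.09)
Mul(H, N) = Mul(Rational(-93005, 389), 6) = Rational(-558030, 389)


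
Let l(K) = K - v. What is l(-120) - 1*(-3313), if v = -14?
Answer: 3207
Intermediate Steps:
l(K) = 14 + K (l(K) = K - 1*(-14) = K + 14 = 14 + K)
l(-120) - 1*(-3313) = (14 - 120) - 1*(-3313) = -106 + 3313 = 3207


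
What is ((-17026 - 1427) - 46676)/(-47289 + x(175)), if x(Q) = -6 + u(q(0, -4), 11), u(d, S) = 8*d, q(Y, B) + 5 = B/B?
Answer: 65129/47327 ≈ 1.3761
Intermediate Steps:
q(Y, B) = -4 (q(Y, B) = -5 + B/B = -5 + 1 = -4)
x(Q) = -38 (x(Q) = -6 + 8*(-4) = -6 - 32 = -38)
((-17026 - 1427) - 46676)/(-47289 + x(175)) = ((-17026 - 1427) - 46676)/(-47289 - 38) = (-18453 - 46676)/(-47327) = -65129*(-1/47327) = 65129/47327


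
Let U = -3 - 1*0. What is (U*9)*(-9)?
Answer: 243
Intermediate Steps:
U = -3 (U = -3 + 0 = -3)
(U*9)*(-9) = -3*9*(-9) = -27*(-9) = 243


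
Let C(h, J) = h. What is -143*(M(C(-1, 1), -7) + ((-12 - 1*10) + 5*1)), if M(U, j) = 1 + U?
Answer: 2431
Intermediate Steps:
-143*(M(C(-1, 1), -7) + ((-12 - 1*10) + 5*1)) = -143*((1 - 1) + ((-12 - 1*10) + 5*1)) = -143*(0 + ((-12 - 10) + 5)) = -143*(0 + (-22 + 5)) = -143*(0 - 17) = -143*(-17) = 2431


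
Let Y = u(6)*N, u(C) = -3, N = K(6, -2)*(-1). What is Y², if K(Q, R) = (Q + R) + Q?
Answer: 900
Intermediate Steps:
K(Q, R) = R + 2*Q
N = -10 (N = (-2 + 2*6)*(-1) = (-2 + 12)*(-1) = 10*(-1) = -10)
Y = 30 (Y = -3*(-10) = 30)
Y² = 30² = 900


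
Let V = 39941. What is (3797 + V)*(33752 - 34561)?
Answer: -35384042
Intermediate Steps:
(3797 + V)*(33752 - 34561) = (3797 + 39941)*(33752 - 34561) = 43738*(-809) = -35384042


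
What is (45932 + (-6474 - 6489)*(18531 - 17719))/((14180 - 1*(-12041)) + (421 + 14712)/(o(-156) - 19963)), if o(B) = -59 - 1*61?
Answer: -105235160996/263290605 ≈ -399.69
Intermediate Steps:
o(B) = -120 (o(B) = -59 - 61 = -120)
(45932 + (-6474 - 6489)*(18531 - 17719))/((14180 - 1*(-12041)) + (421 + 14712)/(o(-156) - 19963)) = (45932 + (-6474 - 6489)*(18531 - 17719))/((14180 - 1*(-12041)) + (421 + 14712)/(-120 - 19963)) = (45932 - 12963*812)/((14180 + 12041) + 15133/(-20083)) = (45932 - 10525956)/(26221 + 15133*(-1/20083)) = -10480024/(26221 - 15133/20083) = -10480024/526581210/20083 = -10480024*20083/526581210 = -105235160996/263290605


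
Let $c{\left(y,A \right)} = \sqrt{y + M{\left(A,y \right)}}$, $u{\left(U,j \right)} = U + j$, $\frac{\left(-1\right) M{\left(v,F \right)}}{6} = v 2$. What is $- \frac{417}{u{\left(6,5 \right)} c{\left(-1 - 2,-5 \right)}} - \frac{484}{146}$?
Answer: $- \frac{242}{73} - \frac{139 \sqrt{57}}{209} \approx -8.3362$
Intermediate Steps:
$M{\left(v,F \right)} = - 12 v$ ($M{\left(v,F \right)} = - 6 v 2 = - 6 \cdot 2 v = - 12 v$)
$c{\left(y,A \right)} = \sqrt{y - 12 A}$
$- \frac{417}{u{\left(6,5 \right)} c{\left(-1 - 2,-5 \right)}} - \frac{484}{146} = - \frac{417}{\left(6 + 5\right) \sqrt{\left(-1 - 2\right) - -60}} - \frac{484}{146} = - \frac{417}{11 \sqrt{-3 + 60}} - \frac{242}{73} = - \frac{417}{11 \sqrt{57}} - \frac{242}{73} = - 417 \frac{\sqrt{57}}{627} - \frac{242}{73} = - \frac{139 \sqrt{57}}{209} - \frac{242}{73} = - \frac{242}{73} - \frac{139 \sqrt{57}}{209}$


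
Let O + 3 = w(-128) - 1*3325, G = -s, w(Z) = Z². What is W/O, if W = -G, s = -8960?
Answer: -35/51 ≈ -0.68627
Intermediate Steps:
G = 8960 (G = -1*(-8960) = 8960)
O = 13056 (O = -3 + ((-128)² - 1*3325) = -3 + (16384 - 3325) = -3 + 13059 = 13056)
W = -8960 (W = -1*8960 = -8960)
W/O = -8960/13056 = -8960*1/13056 = -35/51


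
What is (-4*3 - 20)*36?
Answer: -1152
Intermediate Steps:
(-4*3 - 20)*36 = (-12 - 20)*36 = -32*36 = -1152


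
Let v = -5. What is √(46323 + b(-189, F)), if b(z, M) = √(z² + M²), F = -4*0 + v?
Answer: √(46323 + √35746) ≈ 215.67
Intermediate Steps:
F = -5 (F = -4*0 - 5 = 0 - 5 = -5)
b(z, M) = √(M² + z²)
√(46323 + b(-189, F)) = √(46323 + √((-5)² + (-189)²)) = √(46323 + √(25 + 35721)) = √(46323 + √35746)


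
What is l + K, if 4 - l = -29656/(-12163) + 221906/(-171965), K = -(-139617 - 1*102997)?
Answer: 507459905800948/2091610295 ≈ 2.4262e+5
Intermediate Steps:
K = 242614 (K = -(-139617 - 102997) = -1*(-242614) = 242614)
l = 5965689818/2091610295 (l = 4 - (-29656/(-12163) + 221906/(-171965)) = 4 - (-29656*(-1/12163) + 221906*(-1/171965)) = 4 - (29656/12163 - 221906/171965) = 4 - 1*2400751362/2091610295 = 4 - 2400751362/2091610295 = 5965689818/2091610295 ≈ 2.8522)
l + K = 5965689818/2091610295 + 242614 = 507459905800948/2091610295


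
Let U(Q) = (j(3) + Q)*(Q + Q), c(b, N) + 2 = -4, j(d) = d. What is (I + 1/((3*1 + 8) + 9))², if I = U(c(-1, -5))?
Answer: 519841/400 ≈ 1299.6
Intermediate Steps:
c(b, N) = -6 (c(b, N) = -2 - 4 = -6)
U(Q) = 2*Q*(3 + Q) (U(Q) = (3 + Q)*(Q + Q) = (3 + Q)*(2*Q) = 2*Q*(3 + Q))
I = 36 (I = 2*(-6)*(3 - 6) = 2*(-6)*(-3) = 36)
(I + 1/((3*1 + 8) + 9))² = (36 + 1/((3*1 + 8) + 9))² = (36 + 1/((3 + 8) + 9))² = (36 + 1/(11 + 9))² = (36 + 1/20)² = (721/20)² = 519841/400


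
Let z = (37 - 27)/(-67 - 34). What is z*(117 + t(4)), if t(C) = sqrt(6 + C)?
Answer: -1170/101 - 10*sqrt(10)/101 ≈ -11.897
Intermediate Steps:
z = -10/101 (z = 10/(-101) = 10*(-1/101) = -10/101 ≈ -0.099010)
z*(117 + t(4)) = -10*(117 + sqrt(6 + 4))/101 = -10*(117 + sqrt(10))/101 = -1170/101 - 10*sqrt(10)/101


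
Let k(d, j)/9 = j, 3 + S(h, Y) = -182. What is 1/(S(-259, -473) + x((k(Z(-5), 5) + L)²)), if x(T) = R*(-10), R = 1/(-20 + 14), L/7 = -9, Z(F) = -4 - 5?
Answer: -3/550 ≈ -0.0054545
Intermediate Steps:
S(h, Y) = -185 (S(h, Y) = -3 - 182 = -185)
Z(F) = -9
k(d, j) = 9*j
L = -63 (L = 7*(-9) = -63)
R = -⅙ (R = 1/(-6) = -⅙ ≈ -0.16667)
x(T) = 5/3 (x(T) = -⅙*(-10) = 5/3)
1/(S(-259, -473) + x((k(Z(-5), 5) + L)²)) = 1/(-185 + 5/3) = 1/(-550/3) = -3/550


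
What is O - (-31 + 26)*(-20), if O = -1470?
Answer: -1570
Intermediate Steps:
O - (-31 + 26)*(-20) = -1470 - (-31 + 26)*(-20) = -1470 - (-5)*(-20) = -1470 - 1*100 = -1470 - 100 = -1570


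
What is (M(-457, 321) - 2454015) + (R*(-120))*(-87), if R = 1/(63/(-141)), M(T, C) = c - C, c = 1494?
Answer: -17333454/7 ≈ -2.4762e+6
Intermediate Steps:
M(T, C) = 1494 - C
R = -47/21 (R = 1/(63*(-1/141)) = 1/(-21/47) = -47/21 ≈ -2.2381)
(M(-457, 321) - 2454015) + (R*(-120))*(-87) = ((1494 - 1*321) - 2454015) - 47/21*(-120)*(-87) = ((1494 - 321) - 2454015) + (1880/7)*(-87) = (1173 - 2454015) - 163560/7 = -2452842 - 163560/7 = -17333454/7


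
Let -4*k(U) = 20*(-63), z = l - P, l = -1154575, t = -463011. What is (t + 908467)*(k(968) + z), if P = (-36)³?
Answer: -493388847424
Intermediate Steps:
P = -46656
z = -1107919 (z = -1154575 - 1*(-46656) = -1154575 + 46656 = -1107919)
k(U) = 315 (k(U) = -5*(-63) = -¼*(-1260) = 315)
(t + 908467)*(k(968) + z) = (-463011 + 908467)*(315 - 1107919) = 445456*(-1107604) = -493388847424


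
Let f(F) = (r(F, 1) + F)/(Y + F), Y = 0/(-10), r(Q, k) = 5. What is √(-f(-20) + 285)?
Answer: √1137/2 ≈ 16.860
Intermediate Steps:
Y = 0 (Y = 0*(-⅒) = 0)
f(F) = (5 + F)/F (f(F) = (5 + F)/(0 + F) = (5 + F)/F)
√(-f(-20) + 285) = √(-(5 - 20)/(-20) + 285) = √(-(-1)*(-15)/20 + 285) = √(-1*¾ + 285) = √(-¾ + 285) = √(1137/4) = √1137/2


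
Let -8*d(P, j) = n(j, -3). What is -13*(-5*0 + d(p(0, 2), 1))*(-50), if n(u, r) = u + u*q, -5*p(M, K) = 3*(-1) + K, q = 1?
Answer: -325/2 ≈ -162.50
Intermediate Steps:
p(M, K) = 3/5 - K/5 (p(M, K) = -(3*(-1) + K)/5 = -(-3 + K)/5 = 3/5 - K/5)
n(u, r) = 2*u (n(u, r) = u + u*1 = u + u = 2*u)
d(P, j) = -j/4
-13*(-5*0 + d(p(0, 2), 1))*(-50) = -13*(-5*0 - 1/4*1)*(-50) = -13*(0 - 1/4)*(-50) = -13*(-1/4)*(-50) = (13/4)*(-50) = -325/2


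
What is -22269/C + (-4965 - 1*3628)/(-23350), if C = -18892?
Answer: 341160053/220564100 ≈ 1.5468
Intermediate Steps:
-22269/C + (-4965 - 1*3628)/(-23350) = -22269/(-18892) + (-4965 - 1*3628)/(-23350) = -22269*(-1/18892) + (-4965 - 3628)*(-1/23350) = 22269/18892 - 8593*(-1/23350) = 22269/18892 + 8593/23350 = 341160053/220564100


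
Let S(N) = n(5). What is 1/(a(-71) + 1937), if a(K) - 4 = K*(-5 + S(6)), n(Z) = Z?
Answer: 1/1941 ≈ 0.00051520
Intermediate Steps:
S(N) = 5
a(K) = 4 (a(K) = 4 + K*(-5 + 5) = 4 + K*0 = 4 + 0 = 4)
1/(a(-71) + 1937) = 1/(4 + 1937) = 1/1941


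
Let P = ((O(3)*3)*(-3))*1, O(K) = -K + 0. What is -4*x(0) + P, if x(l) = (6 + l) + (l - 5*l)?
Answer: 3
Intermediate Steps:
O(K) = -K
x(l) = 6 - 3*l (x(l) = (6 + l) + (l - 5*l) = (6 + l) - 4*l = 6 - 3*l)
P = 27 (P = ((-1*3*3)*(-3))*1 = (-3*3*(-3))*1 = -9*(-3)*1 = 27*1 = 27)
-4*x(0) + P = -4*(6 - 3*0) + 27 = -4*(6 + 0) + 27 = -4*6 + 27 = -24 + 27 = 3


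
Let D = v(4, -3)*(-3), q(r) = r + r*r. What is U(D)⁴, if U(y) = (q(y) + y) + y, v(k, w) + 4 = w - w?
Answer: 1049760000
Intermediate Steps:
q(r) = r + r²
v(k, w) = -4 (v(k, w) = -4 + (w - w) = -4 + 0 = -4)
D = 12 (D = -4*(-3) = 12)
U(y) = 2*y + y*(1 + y) (U(y) = (y*(1 + y) + y) + y = (y + y*(1 + y)) + y = 2*y + y*(1 + y))
U(D)⁴ = (12*(3 + 12))⁴ = (12*15)⁴ = 180⁴ = 1049760000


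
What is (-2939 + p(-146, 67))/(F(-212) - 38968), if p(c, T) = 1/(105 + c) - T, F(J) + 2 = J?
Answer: 123247/1606462 ≈ 0.076720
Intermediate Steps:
F(J) = -2 + J
(-2939 + p(-146, 67))/(F(-212) - 38968) = (-2939 + (1 - 105*67 - 1*67*(-146))/(105 - 146))/((-2 - 212) - 38968) = (-2939 + (1 - 7035 + 9782)/(-41))/(-214 - 38968) = (-2939 - 1/41*2748)/(-39182) = (-2939 - 2748/41)*(-1/39182) = -123247/41*(-1/39182) = 123247/1606462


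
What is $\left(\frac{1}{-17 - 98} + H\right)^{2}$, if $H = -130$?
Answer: $\frac{223532401}{13225} \approx 16902.0$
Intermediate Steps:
$\left(\frac{1}{-17 - 98} + H\right)^{2} = \left(\frac{1}{-17 - 98} - 130\right)^{2} = \left(\frac{1}{-115} - 130\right)^{2} = \left(- \frac{1}{115} - 130\right)^{2} = \left(- \frac{14951}{115}\right)^{2} = \frac{223532401}{13225}$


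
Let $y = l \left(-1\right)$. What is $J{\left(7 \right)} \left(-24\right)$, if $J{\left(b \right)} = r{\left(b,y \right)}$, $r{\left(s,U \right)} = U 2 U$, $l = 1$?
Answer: $-48$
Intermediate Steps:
$y = -1$ ($y = 1 \left(-1\right) = -1$)
$r{\left(s,U \right)} = 2 U^{2}$ ($r{\left(s,U \right)} = 2 U U = 2 U^{2}$)
$J{\left(b \right)} = 2$ ($J{\left(b \right)} = 2 \left(-1\right)^{2} = 2 \cdot 1 = 2$)
$J{\left(7 \right)} \left(-24\right) = 2 \left(-24\right) = -48$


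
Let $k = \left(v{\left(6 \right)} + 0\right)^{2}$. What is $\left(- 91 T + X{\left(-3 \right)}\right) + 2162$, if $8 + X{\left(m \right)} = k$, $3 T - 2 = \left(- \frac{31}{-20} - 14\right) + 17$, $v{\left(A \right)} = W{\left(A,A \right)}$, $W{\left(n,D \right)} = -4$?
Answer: $\frac{118279}{60} \approx 1971.3$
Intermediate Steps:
$v{\left(A \right)} = -4$
$T = \frac{131}{60}$ ($T = \frac{2}{3} + \frac{\left(- \frac{31}{-20} - 14\right) + 17}{3} = \frac{2}{3} + \frac{\left(\left(-31\right) \left(- \frac{1}{20}\right) - 14\right) + 17}{3} = \frac{2}{3} + \frac{\left(\frac{31}{20} - 14\right) + 17}{3} = \frac{2}{3} + \frac{- \frac{249}{20} + 17}{3} = \frac{2}{3} + \frac{1}{3} \cdot \frac{91}{20} = \frac{2}{3} + \frac{91}{60} = \frac{131}{60} \approx 2.1833$)
$k = 16$ ($k = \left(-4 + 0\right)^{2} = \left(-4\right)^{2} = 16$)
$X{\left(m \right)} = 8$ ($X{\left(m \right)} = -8 + 16 = 8$)
$\left(- 91 T + X{\left(-3 \right)}\right) + 2162 = \left(\left(-91\right) \frac{131}{60} + 8\right) + 2162 = \left(- \frac{11921}{60} + 8\right) + 2162 = - \frac{11441}{60} + 2162 = \frac{118279}{60}$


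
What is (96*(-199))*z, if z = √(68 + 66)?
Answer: -19104*√134 ≈ -2.2114e+5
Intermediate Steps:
z = √134 ≈ 11.576
(96*(-199))*z = (96*(-199))*√134 = -19104*√134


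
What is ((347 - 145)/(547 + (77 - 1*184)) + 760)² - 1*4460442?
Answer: -187895768199/48400 ≈ -3.8821e+6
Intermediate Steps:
((347 - 145)/(547 + (77 - 1*184)) + 760)² - 1*4460442 = (202/(547 + (77 - 184)) + 760)² - 4460442 = (202/(547 - 107) + 760)² - 4460442 = (202/440 + 760)² - 4460442 = (202*(1/440) + 760)² - 4460442 = (101/220 + 760)² - 4460442 = (167301/220)² - 4460442 = 27989624601/48400 - 4460442 = -187895768199/48400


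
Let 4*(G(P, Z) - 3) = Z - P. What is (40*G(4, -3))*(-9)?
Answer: -450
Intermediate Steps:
G(P, Z) = 3 - P/4 + Z/4 (G(P, Z) = 3 + (Z - P)/4 = 3 + (-P/4 + Z/4) = 3 - P/4 + Z/4)
(40*G(4, -3))*(-9) = (40*(3 - 1/4*4 + (1/4)*(-3)))*(-9) = (40*(3 - 1 - 3/4))*(-9) = (40*(5/4))*(-9) = 50*(-9) = -450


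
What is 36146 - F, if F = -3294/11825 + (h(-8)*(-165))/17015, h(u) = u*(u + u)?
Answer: 1454593367632/40240475 ≈ 36148.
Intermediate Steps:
h(u) = 2*u**2 (h(u) = u*(2*u) = 2*u**2)
F = -61158282/40240475 (F = -3294/11825 + ((2*(-8)**2)*(-165))/17015 = -3294*1/11825 + ((2*64)*(-165))*(1/17015) = -3294/11825 + (128*(-165))*(1/17015) = -3294/11825 - 21120*1/17015 = -3294/11825 - 4224/3403 = -61158282/40240475 ≈ -1.5198)
36146 - F = 36146 - 1*(-61158282/40240475) = 36146 + 61158282/40240475 = 1454593367632/40240475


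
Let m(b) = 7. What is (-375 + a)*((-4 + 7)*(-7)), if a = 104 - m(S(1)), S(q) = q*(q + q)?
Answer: 5838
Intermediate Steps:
S(q) = 2*q² (S(q) = q*(2*q) = 2*q²)
a = 97 (a = 104 - 1*7 = 104 - 7 = 97)
(-375 + a)*((-4 + 7)*(-7)) = (-375 + 97)*((-4 + 7)*(-7)) = -834*(-7) = -278*(-21) = 5838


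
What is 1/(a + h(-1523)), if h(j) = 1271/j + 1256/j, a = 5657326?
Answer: 1523/8616104971 ≈ 1.7676e-7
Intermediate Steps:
h(j) = 2527/j
1/(a + h(-1523)) = 1/(5657326 + 2527/(-1523)) = 1/(5657326 + 2527*(-1/1523)) = 1/(5657326 - 2527/1523) = 1/(8616104971/1523) = 1523/8616104971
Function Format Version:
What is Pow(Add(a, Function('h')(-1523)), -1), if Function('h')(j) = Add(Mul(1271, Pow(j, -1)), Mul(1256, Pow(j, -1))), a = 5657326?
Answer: Rational(1523, 8616104971) ≈ 1.7676e-7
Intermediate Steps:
Function('h')(j) = Mul(2527, Pow(j, -1))
Pow(Add(a, Function('h')(-1523)), -1) = Pow(Add(5657326, Mul(2527, Pow(-1523, -1))), -1) = Pow(Add(5657326, Mul(2527, Rational(-1, 1523))), -1) = Pow(Add(5657326, Rational(-2527, 1523)), -1) = Pow(Rational(8616104971, 1523), -1) = Rational(1523, 8616104971)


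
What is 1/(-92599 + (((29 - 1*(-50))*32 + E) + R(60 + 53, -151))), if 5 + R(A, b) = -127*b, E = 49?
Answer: -1/70850 ≈ -1.4114e-5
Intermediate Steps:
R(A, b) = -5 - 127*b
1/(-92599 + (((29 - 1*(-50))*32 + E) + R(60 + 53, -151))) = 1/(-92599 + (((29 - 1*(-50))*32 + 49) + (-5 - 127*(-151)))) = 1/(-92599 + (((29 + 50)*32 + 49) + (-5 + 19177))) = 1/(-92599 + ((79*32 + 49) + 19172)) = 1/(-92599 + ((2528 + 49) + 19172)) = 1/(-92599 + (2577 + 19172)) = 1/(-92599 + 21749) = 1/(-70850) = -1/70850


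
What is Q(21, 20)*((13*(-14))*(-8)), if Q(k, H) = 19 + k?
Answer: 58240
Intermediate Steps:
Q(21, 20)*((13*(-14))*(-8)) = (19 + 21)*((13*(-14))*(-8)) = 40*(-182*(-8)) = 40*1456 = 58240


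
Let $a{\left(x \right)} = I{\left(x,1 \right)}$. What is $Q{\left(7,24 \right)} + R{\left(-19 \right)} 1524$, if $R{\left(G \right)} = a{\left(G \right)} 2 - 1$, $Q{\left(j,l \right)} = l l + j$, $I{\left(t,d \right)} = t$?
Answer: $-58853$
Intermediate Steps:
$a{\left(x \right)} = x$
$Q{\left(j,l \right)} = j + l^{2}$ ($Q{\left(j,l \right)} = l^{2} + j = j + l^{2}$)
$R{\left(G \right)} = -1 + 2 G$ ($R{\left(G \right)} = G 2 - 1 = 2 G - 1 = -1 + 2 G$)
$Q{\left(7,24 \right)} + R{\left(-19 \right)} 1524 = \left(7 + 24^{2}\right) + \left(-1 + 2 \left(-19\right)\right) 1524 = \left(7 + 576\right) + \left(-1 - 38\right) 1524 = 583 - 59436 = -58853$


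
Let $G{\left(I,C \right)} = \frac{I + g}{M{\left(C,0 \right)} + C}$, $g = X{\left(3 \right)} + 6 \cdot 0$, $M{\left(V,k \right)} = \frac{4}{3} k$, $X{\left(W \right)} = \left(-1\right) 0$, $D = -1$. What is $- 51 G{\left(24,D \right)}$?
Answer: $1224$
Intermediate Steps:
$X{\left(W \right)} = 0$
$M{\left(V,k \right)} = \frac{4 k}{3}$ ($M{\left(V,k \right)} = 4 \cdot \frac{1}{3} k = \frac{4 k}{3}$)
$g = 0$ ($g = 0 + 6 \cdot 0 = 0 + 0 = 0$)
$G{\left(I,C \right)} = \frac{I}{C}$ ($G{\left(I,C \right)} = \frac{I + 0}{\frac{4}{3} \cdot 0 + C} = \frac{I}{0 + C} = \frac{I}{C}$)
$- 51 G{\left(24,D \right)} = - 51 \frac{24}{-1} = - 51 \cdot 24 \left(-1\right) = \left(-51\right) \left(-24\right) = 1224$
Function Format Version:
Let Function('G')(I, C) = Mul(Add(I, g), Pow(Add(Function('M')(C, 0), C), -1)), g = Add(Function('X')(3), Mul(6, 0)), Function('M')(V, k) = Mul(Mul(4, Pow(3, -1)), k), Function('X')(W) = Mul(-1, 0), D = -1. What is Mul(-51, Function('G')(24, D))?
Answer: 1224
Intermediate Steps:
Function('X')(W) = 0
Function('M')(V, k) = Mul(Rational(4, 3), k) (Function('M')(V, k) = Mul(Mul(4, Rational(1, 3)), k) = Mul(Rational(4, 3), k))
g = 0 (g = Add(0, Mul(6, 0)) = Add(0, 0) = 0)
Function('G')(I, C) = Mul(I, Pow(C, -1)) (Function('G')(I, C) = Mul(Add(I, 0), Pow(Add(Mul(Rational(4, 3), 0), C), -1)) = Mul(I, Pow(Add(0, C), -1)) = Mul(I, Pow(C, -1)))
Mul(-51, Function('G')(24, D)) = Mul(-51, Mul(24, Pow(-1, -1))) = Mul(-51, Mul(24, -1)) = Mul(-51, -24) = 1224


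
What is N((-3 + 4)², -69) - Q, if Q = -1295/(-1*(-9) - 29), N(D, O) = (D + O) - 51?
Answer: -735/4 ≈ -183.75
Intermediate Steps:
N(D, O) = -51 + D + O
Q = 259/4 (Q = -1295/(9 - 29) = -1295/(-20) = -1295*(-1/20) = 259/4 ≈ 64.750)
N((-3 + 4)², -69) - Q = (-51 + (-3 + 4)² - 69) - 1*259/4 = (-51 + 1² - 69) - 259/4 = (-51 + 1 - 69) - 259/4 = -119 - 259/4 = -735/4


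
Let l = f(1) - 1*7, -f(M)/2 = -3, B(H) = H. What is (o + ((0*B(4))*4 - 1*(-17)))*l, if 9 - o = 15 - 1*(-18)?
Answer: 7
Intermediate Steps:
f(M) = 6 (f(M) = -2*(-3) = 6)
o = -24 (o = 9 - (15 - 1*(-18)) = 9 - (15 + 18) = 9 - 1*33 = 9 - 33 = -24)
l = -1 (l = 6 - 1*7 = 6 - 7 = -1)
(o + ((0*B(4))*4 - 1*(-17)))*l = (-24 + ((0*4)*4 - 1*(-17)))*(-1) = (-24 + (0*4 + 17))*(-1) = (-24 + (0 + 17))*(-1) = (-24 + 17)*(-1) = -7*(-1) = 7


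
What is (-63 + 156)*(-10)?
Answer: -930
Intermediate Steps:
(-63 + 156)*(-10) = 93*(-10) = -930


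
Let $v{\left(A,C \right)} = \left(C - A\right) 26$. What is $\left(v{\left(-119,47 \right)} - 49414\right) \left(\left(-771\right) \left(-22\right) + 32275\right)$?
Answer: $-2220490226$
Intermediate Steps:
$v{\left(A,C \right)} = - 26 A + 26 C$
$\left(v{\left(-119,47 \right)} - 49414\right) \left(\left(-771\right) \left(-22\right) + 32275\right) = \left(\left(\left(-26\right) \left(-119\right) + 26 \cdot 47\right) - 49414\right) \left(\left(-771\right) \left(-22\right) + 32275\right) = \left(\left(3094 + 1222\right) - 49414\right) \left(16962 + 32275\right) = \left(4316 - 49414\right) 49237 = \left(-45098\right) 49237 = -2220490226$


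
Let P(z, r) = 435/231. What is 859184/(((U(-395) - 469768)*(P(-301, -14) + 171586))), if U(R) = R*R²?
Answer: -66157168/820477063920681 ≈ -8.0633e-8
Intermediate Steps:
P(z, r) = 145/77 (P(z, r) = 435*(1/231) = 145/77)
U(R) = R³
859184/(((U(-395) - 469768)*(P(-301, -14) + 171586))) = 859184/((((-395)³ - 469768)*(145/77 + 171586))) = 859184/(((-61629875 - 469768)*(13212267/77))) = 859184/((-62099643*13212267/77)) = 859184/(-820477063920681/77) = 859184*(-77/820477063920681) = -66157168/820477063920681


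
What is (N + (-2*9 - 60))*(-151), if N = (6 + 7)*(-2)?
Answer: 15704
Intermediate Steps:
N = -26 (N = 13*(-2) = -26)
(N + (-2*9 - 60))*(-151) = (-26 + (-2*9 - 60))*(-151) = (-26 + (-18 - 60))*(-151) = (-26 - 78)*(-151) = -104*(-151) = 15704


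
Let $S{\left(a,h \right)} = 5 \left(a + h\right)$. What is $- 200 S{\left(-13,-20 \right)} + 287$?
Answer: $33287$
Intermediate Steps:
$S{\left(a,h \right)} = 5 a + 5 h$
$- 200 S{\left(-13,-20 \right)} + 287 = - 200 \left(5 \left(-13\right) + 5 \left(-20\right)\right) + 287 = - 200 \left(-65 - 100\right) + 287 = \left(-200\right) \left(-165\right) + 287 = 33000 + 287 = 33287$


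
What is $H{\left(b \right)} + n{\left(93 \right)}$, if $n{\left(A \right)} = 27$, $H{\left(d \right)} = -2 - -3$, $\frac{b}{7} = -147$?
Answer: $28$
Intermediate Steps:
$b = -1029$ ($b = 7 \left(-147\right) = -1029$)
$H{\left(d \right)} = 1$ ($H{\left(d \right)} = -2 + 3 = 1$)
$H{\left(b \right)} + n{\left(93 \right)} = 1 + 27 = 28$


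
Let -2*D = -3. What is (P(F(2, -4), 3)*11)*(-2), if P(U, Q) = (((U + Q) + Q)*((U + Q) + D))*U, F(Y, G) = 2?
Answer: -2288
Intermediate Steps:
D = 3/2 (D = -½*(-3) = 3/2 ≈ 1.5000)
P(U, Q) = U*(U + 2*Q)*(3/2 + Q + U) (P(U, Q) = (((U + Q) + Q)*((U + Q) + 3/2))*U = (((Q + U) + Q)*((Q + U) + 3/2))*U = ((U + 2*Q)*(3/2 + Q + U))*U = U*(U + 2*Q)*(3/2 + Q + U))
(P(F(2, -4), 3)*11)*(-2) = (((½)*2*(2*2² + 3*2 + 4*3² + 6*3 + 6*3*2))*11)*(-2) = (((½)*2*(2*4 + 6 + 4*9 + 18 + 36))*11)*(-2) = (((½)*2*(8 + 6 + 36 + 18 + 36))*11)*(-2) = (((½)*2*104)*11)*(-2) = (104*11)*(-2) = 1144*(-2) = -2288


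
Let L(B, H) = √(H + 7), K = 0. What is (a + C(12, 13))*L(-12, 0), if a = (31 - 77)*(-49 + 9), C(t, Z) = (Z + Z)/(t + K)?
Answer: 11053*√7/6 ≈ 4873.9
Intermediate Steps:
C(t, Z) = 2*Z/t (C(t, Z) = (Z + Z)/(t + 0) = (2*Z)/t = 2*Z/t)
a = 1840 (a = -46*(-40) = 1840)
L(B, H) = √(7 + H)
(a + C(12, 13))*L(-12, 0) = (1840 + 2*13/12)*√(7 + 0) = (1840 + 2*13*(1/12))*√7 = (1840 + 13/6)*√7 = 11053*√7/6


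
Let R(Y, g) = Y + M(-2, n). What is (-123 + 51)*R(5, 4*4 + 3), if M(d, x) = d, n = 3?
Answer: -216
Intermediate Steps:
R(Y, g) = -2 + Y (R(Y, g) = Y - 2 = -2 + Y)
(-123 + 51)*R(5, 4*4 + 3) = (-123 + 51)*(-2 + 5) = -72*3 = -216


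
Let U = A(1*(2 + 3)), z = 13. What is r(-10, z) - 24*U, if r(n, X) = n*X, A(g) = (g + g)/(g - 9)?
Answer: -70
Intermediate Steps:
A(g) = 2*g/(-9 + g) (A(g) = (2*g)/(-9 + g) = 2*g/(-9 + g))
U = -5/2 (U = 2*(1*(2 + 3))/(-9 + 1*(2 + 3)) = 2*(1*5)/(-9 + 1*5) = 2*5/(-9 + 5) = 2*5/(-4) = 2*5*(-1/4) = -5/2 ≈ -2.5000)
r(n, X) = X*n
r(-10, z) - 24*U = 13*(-10) - 24*(-5/2) = -130 + 60 = -70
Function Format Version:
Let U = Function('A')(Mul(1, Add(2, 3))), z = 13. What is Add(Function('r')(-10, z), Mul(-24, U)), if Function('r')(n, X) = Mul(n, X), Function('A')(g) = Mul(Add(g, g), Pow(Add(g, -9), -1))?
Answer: -70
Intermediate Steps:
Function('A')(g) = Mul(2, g, Pow(Add(-9, g), -1)) (Function('A')(g) = Mul(Mul(2, g), Pow(Add(-9, g), -1)) = Mul(2, g, Pow(Add(-9, g), -1)))
U = Rational(-5, 2) (U = Mul(2, Mul(1, Add(2, 3)), Pow(Add(-9, Mul(1, Add(2, 3))), -1)) = Mul(2, Mul(1, 5), Pow(Add(-9, Mul(1, 5)), -1)) = Mul(2, 5, Pow(Add(-9, 5), -1)) = Mul(2, 5, Pow(-4, -1)) = Mul(2, 5, Rational(-1, 4)) = Rational(-5, 2) ≈ -2.5000)
Function('r')(n, X) = Mul(X, n)
Add(Function('r')(-10, z), Mul(-24, U)) = Add(Mul(13, -10), Mul(-24, Rational(-5, 2))) = Add(-130, 60) = -70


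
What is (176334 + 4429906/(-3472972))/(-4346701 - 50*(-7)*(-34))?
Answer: -306199307371/7568649616086 ≈ -0.040456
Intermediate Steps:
(176334 + 4429906/(-3472972))/(-4346701 - 50*(-7)*(-34)) = (176334 + 4429906*(-1/3472972))/(-4346701 + 350*(-34)) = (176334 - 2214953/1736486)/(-4346701 - 11900) = (306199307371/1736486)/(-4358601) = (306199307371/1736486)*(-1/4358601) = -306199307371/7568649616086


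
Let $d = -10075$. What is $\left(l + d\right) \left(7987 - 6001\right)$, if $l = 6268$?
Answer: $-7560702$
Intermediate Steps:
$\left(l + d\right) \left(7987 - 6001\right) = \left(6268 - 10075\right) \left(7987 - 6001\right) = \left(-3807\right) 1986 = -7560702$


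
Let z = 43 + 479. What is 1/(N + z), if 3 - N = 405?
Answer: 1/120 ≈ 0.0083333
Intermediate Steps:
N = -402 (N = 3 - 1*405 = 3 - 405 = -402)
z = 522
1/(N + z) = 1/(-402 + 522) = 1/120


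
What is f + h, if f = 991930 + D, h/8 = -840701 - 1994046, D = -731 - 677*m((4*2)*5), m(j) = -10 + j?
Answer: -21707087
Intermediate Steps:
D = -21041 (D = -731 - 677*(-10 + (4*2)*5) = -731 - 677*(-10 + 8*5) = -731 - 677*(-10 + 40) = -731 - 677*30 = -731 - 20310 = -21041)
h = -22677976 (h = 8*(-840701 - 1994046) = 8*(-2834747) = -22677976)
f = 970889 (f = 991930 - 21041 = 970889)
f + h = 970889 - 22677976 = -21707087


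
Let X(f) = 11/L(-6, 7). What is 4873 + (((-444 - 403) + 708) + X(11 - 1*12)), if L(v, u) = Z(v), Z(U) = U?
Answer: 28393/6 ≈ 4732.2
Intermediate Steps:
L(v, u) = v
X(f) = -11/6 (X(f) = 11/(-6) = 11*(-⅙) = -11/6)
4873 + (((-444 - 403) + 708) + X(11 - 1*12)) = 4873 + (((-444 - 403) + 708) - 11/6) = 4873 + ((-847 + 708) - 11/6) = 4873 + (-139 - 11/6) = 4873 - 845/6 = 28393/6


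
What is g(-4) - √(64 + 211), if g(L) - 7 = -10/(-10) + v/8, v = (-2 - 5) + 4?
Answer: 61/8 - 5*√11 ≈ -8.9581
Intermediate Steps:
v = -3 (v = -7 + 4 = -3)
g(L) = 61/8 (g(L) = 7 + (-10/(-10) - 3/8) = 7 + (-10*(-⅒) - 3*⅛) = 7 + (1 - 3/8) = 7 + 5/8 = 61/8)
g(-4) - √(64 + 211) = 61/8 - √(64 + 211) = 61/8 - √275 = 61/8 - 5*√11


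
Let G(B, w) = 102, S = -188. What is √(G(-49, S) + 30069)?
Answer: √30171 ≈ 173.70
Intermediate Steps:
√(G(-49, S) + 30069) = √(102 + 30069) = √30171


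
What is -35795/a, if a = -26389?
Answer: 35795/26389 ≈ 1.3564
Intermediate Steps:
-35795/a = -35795/(-26389) = -35795*(-1/26389) = 35795/26389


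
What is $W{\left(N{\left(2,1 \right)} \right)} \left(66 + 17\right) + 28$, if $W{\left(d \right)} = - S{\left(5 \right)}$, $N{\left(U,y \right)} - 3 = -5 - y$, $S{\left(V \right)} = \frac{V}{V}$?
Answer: $-55$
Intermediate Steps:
$S{\left(V \right)} = 1$
$N{\left(U,y \right)} = -2 - y$ ($N{\left(U,y \right)} = 3 - \left(5 + y\right) = -2 - y$)
$W{\left(d \right)} = -1$ ($W{\left(d \right)} = \left(-1\right) 1 = -1$)
$W{\left(N{\left(2,1 \right)} \right)} \left(66 + 17\right) + 28 = - (66 + 17) + 28 = \left(-1\right) 83 + 28 = -83 + 28 = -55$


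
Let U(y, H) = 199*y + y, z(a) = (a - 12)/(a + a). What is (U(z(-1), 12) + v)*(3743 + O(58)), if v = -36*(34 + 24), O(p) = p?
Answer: -2995188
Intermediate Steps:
z(a) = (-12 + a)/(2*a) (z(a) = (-12 + a)/((2*a)) = (-12 + a)*(1/(2*a)) = (-12 + a)/(2*a))
U(y, H) = 200*y
v = -2088 (v = -36*58 = -2088)
(U(z(-1), 12) + v)*(3743 + O(58)) = (200*((½)*(-12 - 1)/(-1)) - 2088)*(3743 + 58) = (200*((½)*(-1)*(-13)) - 2088)*3801 = (200*(13/2) - 2088)*3801 = (1300 - 2088)*3801 = -788*3801 = -2995188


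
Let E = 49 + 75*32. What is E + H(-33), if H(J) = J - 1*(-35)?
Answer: 2451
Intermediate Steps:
E = 2449 (E = 49 + 2400 = 2449)
H(J) = 35 + J (H(J) = J + 35 = 35 + J)
E + H(-33) = 2449 + (35 - 33) = 2449 + 2 = 2451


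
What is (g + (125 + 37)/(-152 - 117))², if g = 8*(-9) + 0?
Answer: 381420900/72361 ≈ 5271.1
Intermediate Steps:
g = -72 (g = -72 + 0 = -72)
(g + (125 + 37)/(-152 - 117))² = (-72 + (125 + 37)/(-152 - 117))² = (-72 + 162/(-269))² = (-72 + 162*(-1/269))² = (-72 - 162/269)² = (-19530/269)² = 381420900/72361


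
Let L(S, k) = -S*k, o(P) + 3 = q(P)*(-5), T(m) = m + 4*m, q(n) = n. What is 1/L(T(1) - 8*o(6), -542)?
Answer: 1/145798 ≈ 6.8588e-6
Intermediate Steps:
T(m) = 5*m
o(P) = -3 - 5*P (o(P) = -3 + P*(-5) = -3 - 5*P)
L(S, k) = -S*k
1/L(T(1) - 8*o(6), -542) = 1/(-1*(5*1 - 8*(-3 - 5*6))*(-542)) = 1/(-1*(5 - 8*(-3 - 30))*(-542)) = 1/(-1*(5 - 8*(-33))*(-542)) = 1/(-1*(5 + 264)*(-542)) = 1/(-1*269*(-542)) = 1/145798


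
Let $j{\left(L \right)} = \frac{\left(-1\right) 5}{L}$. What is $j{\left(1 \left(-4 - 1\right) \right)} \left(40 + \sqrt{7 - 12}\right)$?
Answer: $40 + i \sqrt{5} \approx 40.0 + 2.2361 i$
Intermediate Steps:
$j{\left(L \right)} = - \frac{5}{L}$
$j{\left(1 \left(-4 - 1\right) \right)} \left(40 + \sqrt{7 - 12}\right) = - \frac{5}{1 \left(-4 - 1\right)} \left(40 + \sqrt{7 - 12}\right) = - \frac{5}{1 \left(-5\right)} \left(40 + \sqrt{-5}\right) = - \frac{5}{-5} \left(40 + i \sqrt{5}\right) = \left(-5\right) \left(- \frac{1}{5}\right) \left(40 + i \sqrt{5}\right) = 1 \left(40 + i \sqrt{5}\right) = 40 + i \sqrt{5}$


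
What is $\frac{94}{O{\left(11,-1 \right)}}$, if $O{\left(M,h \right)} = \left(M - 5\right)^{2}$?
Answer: $\frac{47}{18} \approx 2.6111$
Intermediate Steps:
$O{\left(M,h \right)} = \left(-5 + M\right)^{2}$
$\frac{94}{O{\left(11,-1 \right)}} = \frac{94}{\left(-5 + 11\right)^{2}} = \frac{94}{6^{2}} = \frac{94}{36} = 94 \cdot \frac{1}{36} = \frac{47}{18}$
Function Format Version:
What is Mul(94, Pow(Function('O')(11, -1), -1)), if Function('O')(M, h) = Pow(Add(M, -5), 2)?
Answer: Rational(47, 18) ≈ 2.6111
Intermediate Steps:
Function('O')(M, h) = Pow(Add(-5, M), 2)
Mul(94, Pow(Function('O')(11, -1), -1)) = Mul(94, Pow(Pow(Add(-5, 11), 2), -1)) = Mul(94, Pow(Pow(6, 2), -1)) = Mul(94, Pow(36, -1)) = Mul(94, Rational(1, 36)) = Rational(47, 18)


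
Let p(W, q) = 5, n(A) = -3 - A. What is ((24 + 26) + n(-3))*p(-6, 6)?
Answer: 250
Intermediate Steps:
((24 + 26) + n(-3))*p(-6, 6) = ((24 + 26) + (-3 - 1*(-3)))*5 = (50 + (-3 + 3))*5 = (50 + 0)*5 = 50*5 = 250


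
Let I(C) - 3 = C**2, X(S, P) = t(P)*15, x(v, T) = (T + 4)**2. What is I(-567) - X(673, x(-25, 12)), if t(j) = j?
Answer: 317652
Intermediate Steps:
x(v, T) = (4 + T)**2
X(S, P) = 15*P (X(S, P) = P*15 = 15*P)
I(C) = 3 + C**2
I(-567) - X(673, x(-25, 12)) = (3 + (-567)**2) - 15*(4 + 12)**2 = (3 + 321489) - 15*16**2 = 321492 - 15*256 = 321492 - 1*3840 = 321492 - 3840 = 317652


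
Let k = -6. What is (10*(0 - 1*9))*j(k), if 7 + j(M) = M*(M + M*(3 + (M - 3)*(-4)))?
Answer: -128970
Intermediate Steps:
j(M) = -7 + M*(M + M*(15 - 4*M)) (j(M) = -7 + M*(M + M*(3 + (M - 3)*(-4))) = -7 + M*(M + M*(3 + (-3 + M)*(-4))) = -7 + M*(M + M*(3 + (12 - 4*M))) = -7 + M*(M + M*(15 - 4*M)))
(10*(0 - 1*9))*j(k) = (10*(0 - 1*9))*(-7 - 4*(-6)**3 + 16*(-6)**2) = (10*(0 - 9))*(-7 - 4*(-216) + 16*36) = (10*(-9))*(-7 + 864 + 576) = -90*1433 = -128970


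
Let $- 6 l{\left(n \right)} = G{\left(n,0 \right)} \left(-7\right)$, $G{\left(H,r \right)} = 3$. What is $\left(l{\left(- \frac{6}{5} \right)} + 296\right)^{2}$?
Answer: $\frac{358801}{4} \approx 89700.0$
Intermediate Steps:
$l{\left(n \right)} = \frac{7}{2}$ ($l{\left(n \right)} = - \frac{3 \left(-7\right)}{6} = \left(- \frac{1}{6}\right) \left(-21\right) = \frac{7}{2}$)
$\left(l{\left(- \frac{6}{5} \right)} + 296\right)^{2} = \left(\frac{7}{2} + 296\right)^{2} = \left(\frac{599}{2}\right)^{2} = \frac{358801}{4}$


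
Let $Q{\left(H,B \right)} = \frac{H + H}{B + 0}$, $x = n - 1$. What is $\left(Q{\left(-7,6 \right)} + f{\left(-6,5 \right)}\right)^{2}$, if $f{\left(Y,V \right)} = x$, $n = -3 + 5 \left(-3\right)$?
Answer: $\frac{4096}{9} \approx 455.11$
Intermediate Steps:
$n = -18$ ($n = -3 - 15 = -18$)
$x = -19$ ($x = -18 - 1 = -19$)
$Q{\left(H,B \right)} = \frac{2 H}{B}$
$f{\left(Y,V \right)} = -19$
$\left(Q{\left(-7,6 \right)} + f{\left(-6,5 \right)}\right)^{2} = \left(2 \left(-7\right) \frac{1}{6} - 19\right)^{2} = \left(- \frac{7}{3} - 19\right)^{2} = \left(- \frac{64}{3}\right)^{2} = \frac{4096}{9}$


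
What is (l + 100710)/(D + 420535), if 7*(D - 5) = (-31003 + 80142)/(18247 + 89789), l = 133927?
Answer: 177444700524/318034265219 ≈ 0.55794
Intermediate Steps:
D = 3830399/756252 (D = 5 + ((-31003 + 80142)/(18247 + 89789))/7 = 5 + (49139/108036)/7 = 5 + (49139*(1/108036))/7 = 5 + (⅐)*(49139/108036) = 5 + 49139/756252 = 3830399/756252 ≈ 5.0650)
(l + 100710)/(D + 420535) = (133927 + 100710)/(3830399/756252 + 420535) = 234637/(318034265219/756252) = 234637*(756252/318034265219) = 177444700524/318034265219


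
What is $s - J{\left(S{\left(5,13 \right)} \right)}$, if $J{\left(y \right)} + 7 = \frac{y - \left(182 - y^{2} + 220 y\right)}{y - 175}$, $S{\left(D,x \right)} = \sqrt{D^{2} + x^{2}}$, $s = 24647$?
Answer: $\frac{750205488}{30431} - \frac{38313 \sqrt{194}}{30431} \approx 24635.0$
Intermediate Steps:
$J{\left(y \right)} = -7 + \frac{-182 + y^{2} - 219 y}{-175 + y}$ ($J{\left(y \right)} = -7 + \frac{y - \left(182 - y^{2} + 220 y\right)}{y - 175} = -7 + \frac{y - \left(182 - y^{2} + 220 y\right)}{-175 + y} = -7 + \frac{-182 + y^{2} - 219 y}{-175 + y}$)
$s - J{\left(S{\left(5,13 \right)} \right)} = 24647 - \frac{1043 + \left(\sqrt{5^{2} + 13^{2}}\right)^{2} - 226 \sqrt{5^{2} + 13^{2}}}{-175 + \sqrt{5^{2} + 13^{2}}} = 24647 - \frac{1043 + \left(\sqrt{25 + 169}\right)^{2} - 226 \sqrt{25 + 169}}{-175 + \sqrt{25 + 169}} = 24647 - \frac{1043 + \left(\sqrt{194}\right)^{2} - 226 \sqrt{194}}{-175 + \sqrt{194}} = 24647 - \frac{1043 + 194 - 226 \sqrt{194}}{-175 + \sqrt{194}} = 24647 - \frac{1237 - 226 \sqrt{194}}{-175 + \sqrt{194}}$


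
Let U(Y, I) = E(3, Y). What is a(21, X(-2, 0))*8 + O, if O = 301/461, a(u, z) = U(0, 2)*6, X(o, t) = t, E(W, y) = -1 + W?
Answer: 44557/461 ≈ 96.653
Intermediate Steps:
U(Y, I) = 2 (U(Y, I) = -1 + 3 = 2)
a(u, z) = 12 (a(u, z) = 2*6 = 12)
O = 301/461 (O = 301*(1/461) = 301/461 ≈ 0.65293)
a(21, X(-2, 0))*8 + O = 12*8 + 301/461 = 96 + 301/461 = 44557/461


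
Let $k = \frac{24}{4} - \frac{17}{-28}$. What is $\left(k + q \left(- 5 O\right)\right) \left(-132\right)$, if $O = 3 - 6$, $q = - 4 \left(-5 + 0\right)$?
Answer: $- \frac{283305}{7} \approx -40472.0$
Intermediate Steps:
$q = 20$ ($q = \left(-4\right) \left(-5\right) = 20$)
$O = -3$ ($O = 3 - 6 = -3$)
$k = \frac{185}{28}$ ($k = 24 \cdot \frac{1}{4} - - \frac{17}{28} = 6 + \frac{17}{28} = \frac{185}{28} \approx 6.6071$)
$\left(k + q \left(- 5 O\right)\right) \left(-132\right) = \left(\frac{185}{28} + 20 \left(\left(-5\right) \left(-3\right)\right)\right) \left(-132\right) = \left(\frac{185}{28} + 20 \cdot 15\right) \left(-132\right) = \left(\frac{185}{28} + 300\right) \left(-132\right) = \frac{8585}{28} \left(-132\right) = - \frac{283305}{7}$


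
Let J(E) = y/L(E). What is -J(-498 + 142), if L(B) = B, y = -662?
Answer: -331/178 ≈ -1.8596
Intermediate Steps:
J(E) = -662/E
-J(-498 + 142) = -(-662)/(-498 + 142) = -(-662)/(-356) = -(-662)*(-1)/356 = -1*331/178 = -331/178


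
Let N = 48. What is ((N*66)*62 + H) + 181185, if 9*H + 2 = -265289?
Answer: 3133118/9 ≈ 3.4812e+5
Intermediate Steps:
H = -265291/9 (H = -2/9 + (⅑)*(-265289) = -2/9 - 265289/9 = -265291/9 ≈ -29477.)
((N*66)*62 + H) + 181185 = ((48*66)*62 - 265291/9) + 181185 = (3168*62 - 265291/9) + 181185 = (196416 - 265291/9) + 181185 = 1502453/9 + 181185 = 3133118/9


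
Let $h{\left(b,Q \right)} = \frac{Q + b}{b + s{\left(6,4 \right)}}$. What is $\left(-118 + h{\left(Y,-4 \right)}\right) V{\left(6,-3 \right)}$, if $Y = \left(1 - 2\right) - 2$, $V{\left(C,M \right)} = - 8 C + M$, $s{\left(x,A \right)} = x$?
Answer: $6137$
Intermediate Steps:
$V{\left(C,M \right)} = M - 8 C$
$Y = -3$ ($Y = -1 - 2 = -3$)
$h{\left(b,Q \right)} = \frac{Q + b}{6 + b}$ ($h{\left(b,Q \right)} = \frac{Q + b}{b + 6} = \frac{Q + b}{6 + b}$)
$\left(-118 + h{\left(Y,-4 \right)}\right) V{\left(6,-3 \right)} = \left(-118 + \frac{-4 - 3}{6 - 3}\right) \left(-3 - 48\right) = \left(-118 + \frac{1}{3} \left(-7\right)\right) \left(-3 - 48\right) = \left(-118 + \frac{1}{3} \left(-7\right)\right) \left(-51\right) = \left(-118 - \frac{7}{3}\right) \left(-51\right) = \left(- \frac{361}{3}\right) \left(-51\right) = 6137$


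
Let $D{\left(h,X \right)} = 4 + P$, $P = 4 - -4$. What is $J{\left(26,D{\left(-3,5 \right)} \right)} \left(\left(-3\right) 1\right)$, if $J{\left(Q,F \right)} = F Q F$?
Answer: $-11232$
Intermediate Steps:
$P = 8$ ($P = 4 + 4 = 8$)
$D{\left(h,X \right)} = 12$ ($D{\left(h,X \right)} = 4 + 8 = 12$)
$J{\left(Q,F \right)} = Q F^{2}$
$J{\left(26,D{\left(-3,5 \right)} \right)} \left(\left(-3\right) 1\right) = 26 \cdot 12^{2} \left(\left(-3\right) 1\right) = 26 \cdot 144 \left(-3\right) = 3744 \left(-3\right) = -11232$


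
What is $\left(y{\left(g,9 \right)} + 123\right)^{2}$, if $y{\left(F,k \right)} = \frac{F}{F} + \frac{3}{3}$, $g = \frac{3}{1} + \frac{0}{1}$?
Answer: $15625$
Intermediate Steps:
$g = 3$ ($g = 3 \cdot 1 + 0 \cdot 1 = 3 + 0 = 3$)
$y{\left(F,k \right)} = 2$ ($y{\left(F,k \right)} = 1 + 3 \cdot \frac{1}{3} = 1 + 1 = 2$)
$\left(y{\left(g,9 \right)} + 123\right)^{2} = \left(2 + 123\right)^{2} = 125^{2} = 15625$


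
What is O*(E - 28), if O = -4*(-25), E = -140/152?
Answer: -54950/19 ≈ -2892.1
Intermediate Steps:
E = -35/38 (E = -140*1/152 = -35/38 ≈ -0.92105)
O = 100
O*(E - 28) = 100*(-35/38 - 28) = 100*(-1099/38) = -54950/19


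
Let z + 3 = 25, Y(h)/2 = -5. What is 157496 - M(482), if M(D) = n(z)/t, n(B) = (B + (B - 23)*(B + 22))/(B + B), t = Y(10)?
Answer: 3149919/20 ≈ 1.5750e+5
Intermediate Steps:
Y(h) = -10 (Y(h) = 2*(-5) = -10)
t = -10
z = 22 (z = -3 + 25 = 22)
n(B) = (B + (-23 + B)*(22 + B))/(2*B) (n(B) = (B + (-23 + B)*(22 + B))/((2*B)) = (B + (-23 + B)*(22 + B))*(1/(2*B)) = (B + (-23 + B)*(22 + B))/(2*B))
M(D) = 1/20 (M(D) = ((½)*22 - 253/22)/(-10) = (11 - 253*1/22)*(-⅒) = (11 - 23/2)*(-⅒) = -½*(-⅒) = 1/20)
157496 - M(482) = 157496 - 1*1/20 = 157496 - 1/20 = 3149919/20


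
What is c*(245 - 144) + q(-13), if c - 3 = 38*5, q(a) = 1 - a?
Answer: 19507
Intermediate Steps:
c = 193 (c = 3 + 38*5 = 3 + 190 = 193)
c*(245 - 144) + q(-13) = 193*(245 - 144) + (1 - 1*(-13)) = 193*101 + (1 + 13) = 19493 + 14 = 19507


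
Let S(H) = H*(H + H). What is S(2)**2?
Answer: 64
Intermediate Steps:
S(H) = 2*H**2 (S(H) = H*(2*H) = 2*H**2)
S(2)**2 = (2*2**2)**2 = (2*4)**2 = 8**2 = 64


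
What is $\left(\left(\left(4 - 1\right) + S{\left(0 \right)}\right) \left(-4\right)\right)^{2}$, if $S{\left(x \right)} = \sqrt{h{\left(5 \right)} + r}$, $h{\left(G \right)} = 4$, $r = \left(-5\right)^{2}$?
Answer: $608 + 96 \sqrt{29} \approx 1125.0$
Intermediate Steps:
$r = 25$
$S{\left(x \right)} = \sqrt{29}$ ($S{\left(x \right)} = \sqrt{4 + 25} = \sqrt{29}$)
$\left(\left(\left(4 - 1\right) + S{\left(0 \right)}\right) \left(-4\right)\right)^{2} = \left(\left(\left(4 - 1\right) + \sqrt{29}\right) \left(-4\right)\right)^{2} = \left(\left(3 + \sqrt{29}\right) \left(-4\right)\right)^{2} = \left(-12 - 4 \sqrt{29}\right)^{2}$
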